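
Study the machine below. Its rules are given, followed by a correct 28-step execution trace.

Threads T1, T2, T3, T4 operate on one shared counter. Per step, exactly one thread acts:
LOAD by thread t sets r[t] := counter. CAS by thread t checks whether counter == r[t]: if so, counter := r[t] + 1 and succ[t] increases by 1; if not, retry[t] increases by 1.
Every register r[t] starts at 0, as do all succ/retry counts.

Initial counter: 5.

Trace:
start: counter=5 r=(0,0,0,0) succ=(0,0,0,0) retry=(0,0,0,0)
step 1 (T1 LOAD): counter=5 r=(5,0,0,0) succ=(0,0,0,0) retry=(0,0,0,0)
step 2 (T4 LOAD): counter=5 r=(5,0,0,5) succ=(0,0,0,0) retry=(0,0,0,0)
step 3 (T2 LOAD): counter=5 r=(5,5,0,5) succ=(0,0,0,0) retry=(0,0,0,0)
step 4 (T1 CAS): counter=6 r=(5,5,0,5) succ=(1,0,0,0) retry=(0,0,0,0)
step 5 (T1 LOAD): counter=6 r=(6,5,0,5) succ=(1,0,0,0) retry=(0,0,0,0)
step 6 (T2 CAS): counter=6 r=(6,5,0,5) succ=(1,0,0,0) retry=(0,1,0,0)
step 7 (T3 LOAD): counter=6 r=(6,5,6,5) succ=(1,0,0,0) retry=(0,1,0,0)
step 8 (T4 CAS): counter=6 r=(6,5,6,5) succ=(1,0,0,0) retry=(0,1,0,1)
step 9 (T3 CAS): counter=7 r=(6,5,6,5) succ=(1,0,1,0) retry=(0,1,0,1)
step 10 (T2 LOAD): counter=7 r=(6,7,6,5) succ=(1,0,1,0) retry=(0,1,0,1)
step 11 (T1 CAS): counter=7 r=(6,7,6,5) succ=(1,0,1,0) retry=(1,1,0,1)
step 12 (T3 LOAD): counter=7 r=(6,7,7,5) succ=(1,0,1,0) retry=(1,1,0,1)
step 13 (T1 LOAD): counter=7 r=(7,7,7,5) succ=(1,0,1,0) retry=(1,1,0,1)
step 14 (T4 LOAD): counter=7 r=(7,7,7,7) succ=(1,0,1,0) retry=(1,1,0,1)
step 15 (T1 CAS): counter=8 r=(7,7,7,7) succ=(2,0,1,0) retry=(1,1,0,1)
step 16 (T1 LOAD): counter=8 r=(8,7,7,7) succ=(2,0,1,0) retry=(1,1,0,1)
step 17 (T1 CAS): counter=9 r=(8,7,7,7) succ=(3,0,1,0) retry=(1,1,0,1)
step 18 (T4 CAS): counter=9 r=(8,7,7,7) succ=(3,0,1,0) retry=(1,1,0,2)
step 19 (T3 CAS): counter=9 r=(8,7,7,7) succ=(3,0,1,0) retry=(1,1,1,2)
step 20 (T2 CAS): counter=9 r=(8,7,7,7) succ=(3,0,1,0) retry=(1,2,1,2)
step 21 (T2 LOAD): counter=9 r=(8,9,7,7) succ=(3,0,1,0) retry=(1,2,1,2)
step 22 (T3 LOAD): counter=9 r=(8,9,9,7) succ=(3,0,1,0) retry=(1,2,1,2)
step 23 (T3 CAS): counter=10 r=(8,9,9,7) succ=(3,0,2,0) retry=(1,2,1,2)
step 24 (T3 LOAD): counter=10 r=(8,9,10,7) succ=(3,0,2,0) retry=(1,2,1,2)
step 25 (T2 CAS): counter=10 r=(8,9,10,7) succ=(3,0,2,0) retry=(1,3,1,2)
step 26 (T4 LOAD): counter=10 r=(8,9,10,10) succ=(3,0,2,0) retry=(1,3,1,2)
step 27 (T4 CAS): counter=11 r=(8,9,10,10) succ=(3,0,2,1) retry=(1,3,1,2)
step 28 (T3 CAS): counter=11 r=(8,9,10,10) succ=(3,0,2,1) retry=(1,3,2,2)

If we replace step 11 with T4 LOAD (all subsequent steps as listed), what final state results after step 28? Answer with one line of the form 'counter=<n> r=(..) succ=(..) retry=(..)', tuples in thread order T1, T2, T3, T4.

(re-executing from step 11 with the substitution; state before step 11: counter=7 r=(6,7,6,5) succ=(1,0,1,0) retry=(0,1,0,1))
step 11 (T4 LOAD): counter=7 r=(6,7,6,7) succ=(1,0,1,0) retry=(0,1,0,1)
step 12 (T3 LOAD): counter=7 r=(6,7,7,7) succ=(1,0,1,0) retry=(0,1,0,1)
step 13 (T1 LOAD): counter=7 r=(7,7,7,7) succ=(1,0,1,0) retry=(0,1,0,1)
step 14 (T4 LOAD): counter=7 r=(7,7,7,7) succ=(1,0,1,0) retry=(0,1,0,1)
step 15 (T1 CAS): counter=8 r=(7,7,7,7) succ=(2,0,1,0) retry=(0,1,0,1)
step 16 (T1 LOAD): counter=8 r=(8,7,7,7) succ=(2,0,1,0) retry=(0,1,0,1)
step 17 (T1 CAS): counter=9 r=(8,7,7,7) succ=(3,0,1,0) retry=(0,1,0,1)
step 18 (T4 CAS): counter=9 r=(8,7,7,7) succ=(3,0,1,0) retry=(0,1,0,2)
step 19 (T3 CAS): counter=9 r=(8,7,7,7) succ=(3,0,1,0) retry=(0,1,1,2)
step 20 (T2 CAS): counter=9 r=(8,7,7,7) succ=(3,0,1,0) retry=(0,2,1,2)
step 21 (T2 LOAD): counter=9 r=(8,9,7,7) succ=(3,0,1,0) retry=(0,2,1,2)
step 22 (T3 LOAD): counter=9 r=(8,9,9,7) succ=(3,0,1,0) retry=(0,2,1,2)
step 23 (T3 CAS): counter=10 r=(8,9,9,7) succ=(3,0,2,0) retry=(0,2,1,2)
step 24 (T3 LOAD): counter=10 r=(8,9,10,7) succ=(3,0,2,0) retry=(0,2,1,2)
step 25 (T2 CAS): counter=10 r=(8,9,10,7) succ=(3,0,2,0) retry=(0,3,1,2)
step 26 (T4 LOAD): counter=10 r=(8,9,10,10) succ=(3,0,2,0) retry=(0,3,1,2)
step 27 (T4 CAS): counter=11 r=(8,9,10,10) succ=(3,0,2,1) retry=(0,3,1,2)
step 28 (T3 CAS): counter=11 r=(8,9,10,10) succ=(3,0,2,1) retry=(0,3,2,2)

counter=11 r=(8,9,10,10) succ=(3,0,2,1) retry=(0,3,2,2)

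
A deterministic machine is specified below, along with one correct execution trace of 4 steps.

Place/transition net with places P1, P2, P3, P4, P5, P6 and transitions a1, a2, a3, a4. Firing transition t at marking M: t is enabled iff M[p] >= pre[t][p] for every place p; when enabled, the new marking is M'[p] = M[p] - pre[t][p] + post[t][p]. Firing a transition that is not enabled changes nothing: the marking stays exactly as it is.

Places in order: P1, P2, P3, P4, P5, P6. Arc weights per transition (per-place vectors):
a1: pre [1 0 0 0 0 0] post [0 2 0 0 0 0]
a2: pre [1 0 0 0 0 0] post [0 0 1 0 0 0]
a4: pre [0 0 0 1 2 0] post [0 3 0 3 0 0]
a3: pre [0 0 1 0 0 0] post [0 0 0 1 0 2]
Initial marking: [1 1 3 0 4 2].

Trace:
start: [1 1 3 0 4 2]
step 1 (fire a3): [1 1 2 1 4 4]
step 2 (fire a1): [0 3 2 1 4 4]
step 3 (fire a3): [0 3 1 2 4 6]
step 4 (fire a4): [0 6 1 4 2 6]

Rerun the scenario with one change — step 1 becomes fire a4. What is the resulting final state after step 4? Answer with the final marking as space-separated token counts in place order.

(re-executing from step 1 with the substitution; state before step 1: [1 1 3 0 4 2])
step 1 (fire a4): [1 1 3 0 4 2]
step 2 (fire a1): [0 3 3 0 4 2]
step 3 (fire a3): [0 3 2 1 4 4]
step 4 (fire a4): [0 6 2 3 2 4]

0 6 2 3 2 4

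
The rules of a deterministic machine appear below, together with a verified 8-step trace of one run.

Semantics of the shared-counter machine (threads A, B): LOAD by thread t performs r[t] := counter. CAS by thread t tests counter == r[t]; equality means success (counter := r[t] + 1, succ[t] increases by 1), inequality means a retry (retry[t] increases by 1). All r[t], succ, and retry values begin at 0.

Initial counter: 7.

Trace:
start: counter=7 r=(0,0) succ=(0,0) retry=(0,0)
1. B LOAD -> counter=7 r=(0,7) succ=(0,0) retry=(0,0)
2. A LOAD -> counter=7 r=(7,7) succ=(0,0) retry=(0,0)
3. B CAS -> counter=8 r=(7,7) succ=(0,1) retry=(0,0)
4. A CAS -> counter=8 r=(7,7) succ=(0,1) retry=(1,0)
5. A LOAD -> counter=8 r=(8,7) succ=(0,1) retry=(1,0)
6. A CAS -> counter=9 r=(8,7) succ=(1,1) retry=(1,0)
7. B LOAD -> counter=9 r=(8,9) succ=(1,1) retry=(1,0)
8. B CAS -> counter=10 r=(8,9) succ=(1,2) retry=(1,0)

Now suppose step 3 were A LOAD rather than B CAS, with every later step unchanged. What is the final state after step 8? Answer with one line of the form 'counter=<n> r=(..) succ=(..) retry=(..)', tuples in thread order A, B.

counter=10 r=(8,9) succ=(2,1) retry=(0,0)

(re-executing from step 3 with the substitution; state before step 3: counter=7 r=(7,7) succ=(0,0) retry=(0,0))
3. A LOAD -> counter=7 r=(7,7) succ=(0,0) retry=(0,0)
4. A CAS -> counter=8 r=(7,7) succ=(1,0) retry=(0,0)
5. A LOAD -> counter=8 r=(8,7) succ=(1,0) retry=(0,0)
6. A CAS -> counter=9 r=(8,7) succ=(2,0) retry=(0,0)
7. B LOAD -> counter=9 r=(8,9) succ=(2,0) retry=(0,0)
8. B CAS -> counter=10 r=(8,9) succ=(2,1) retry=(0,0)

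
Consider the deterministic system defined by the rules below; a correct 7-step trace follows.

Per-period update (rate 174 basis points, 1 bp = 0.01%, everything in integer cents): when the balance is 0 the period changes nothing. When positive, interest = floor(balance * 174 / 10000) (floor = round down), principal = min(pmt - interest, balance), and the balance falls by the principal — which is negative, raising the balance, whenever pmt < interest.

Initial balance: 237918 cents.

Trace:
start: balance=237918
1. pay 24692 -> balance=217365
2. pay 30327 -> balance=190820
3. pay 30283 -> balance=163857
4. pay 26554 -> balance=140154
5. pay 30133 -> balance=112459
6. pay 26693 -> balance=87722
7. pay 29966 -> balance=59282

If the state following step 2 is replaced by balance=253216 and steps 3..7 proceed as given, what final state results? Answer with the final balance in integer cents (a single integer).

state after step 2 := balance=253216
3. pay 30283 -> balance=227338
4. pay 26554 -> balance=204739
5. pay 30133 -> balance=178168
6. pay 26693 -> balance=154575
7. pay 29966 -> balance=127298

127298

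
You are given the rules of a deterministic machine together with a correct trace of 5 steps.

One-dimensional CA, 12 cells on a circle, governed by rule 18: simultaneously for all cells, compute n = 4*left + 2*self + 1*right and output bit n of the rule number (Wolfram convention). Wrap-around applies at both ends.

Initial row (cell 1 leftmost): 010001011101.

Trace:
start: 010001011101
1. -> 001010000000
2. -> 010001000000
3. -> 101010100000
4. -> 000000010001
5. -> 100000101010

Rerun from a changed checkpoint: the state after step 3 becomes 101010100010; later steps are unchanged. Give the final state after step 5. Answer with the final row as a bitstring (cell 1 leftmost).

state after step 3 := 101010100010
4. -> 000000010100
5. -> 000000100010

000000100010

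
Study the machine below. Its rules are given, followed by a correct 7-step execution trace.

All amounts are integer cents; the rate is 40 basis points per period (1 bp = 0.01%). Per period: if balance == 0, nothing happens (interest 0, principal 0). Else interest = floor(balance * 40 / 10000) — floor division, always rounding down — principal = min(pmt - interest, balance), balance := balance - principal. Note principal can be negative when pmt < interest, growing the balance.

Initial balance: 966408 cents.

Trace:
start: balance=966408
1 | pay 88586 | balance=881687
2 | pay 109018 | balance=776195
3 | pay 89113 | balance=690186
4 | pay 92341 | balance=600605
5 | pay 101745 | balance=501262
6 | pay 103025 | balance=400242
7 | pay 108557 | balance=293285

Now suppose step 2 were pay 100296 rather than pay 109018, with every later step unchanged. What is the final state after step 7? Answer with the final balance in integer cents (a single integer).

302183

(re-executing from step 2 with the substitution; state before step 2: balance=881687)
2 | pay 100296 | balance=784917
3 | pay 89113 | balance=698943
4 | pay 92341 | balance=609397
5 | pay 101745 | balance=510089
6 | pay 103025 | balance=409104
7 | pay 108557 | balance=302183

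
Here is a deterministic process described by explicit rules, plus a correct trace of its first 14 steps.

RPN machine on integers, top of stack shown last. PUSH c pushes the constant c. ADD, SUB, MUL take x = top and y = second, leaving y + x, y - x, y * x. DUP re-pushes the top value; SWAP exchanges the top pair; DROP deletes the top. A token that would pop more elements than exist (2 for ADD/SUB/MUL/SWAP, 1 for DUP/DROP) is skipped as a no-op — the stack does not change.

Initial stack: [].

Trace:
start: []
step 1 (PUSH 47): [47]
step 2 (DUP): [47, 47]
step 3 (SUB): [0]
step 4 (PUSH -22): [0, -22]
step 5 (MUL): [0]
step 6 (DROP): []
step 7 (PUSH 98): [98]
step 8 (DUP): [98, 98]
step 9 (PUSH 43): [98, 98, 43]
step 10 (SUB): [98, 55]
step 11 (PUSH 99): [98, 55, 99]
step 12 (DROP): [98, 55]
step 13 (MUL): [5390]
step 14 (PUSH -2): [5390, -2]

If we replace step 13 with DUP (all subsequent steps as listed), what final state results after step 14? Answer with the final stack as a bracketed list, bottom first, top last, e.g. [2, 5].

[98, 55, 55, -2]

(re-executing from step 13 with the substitution; state before step 13: [98, 55])
step 13 (DUP): [98, 55, 55]
step 14 (PUSH -2): [98, 55, 55, -2]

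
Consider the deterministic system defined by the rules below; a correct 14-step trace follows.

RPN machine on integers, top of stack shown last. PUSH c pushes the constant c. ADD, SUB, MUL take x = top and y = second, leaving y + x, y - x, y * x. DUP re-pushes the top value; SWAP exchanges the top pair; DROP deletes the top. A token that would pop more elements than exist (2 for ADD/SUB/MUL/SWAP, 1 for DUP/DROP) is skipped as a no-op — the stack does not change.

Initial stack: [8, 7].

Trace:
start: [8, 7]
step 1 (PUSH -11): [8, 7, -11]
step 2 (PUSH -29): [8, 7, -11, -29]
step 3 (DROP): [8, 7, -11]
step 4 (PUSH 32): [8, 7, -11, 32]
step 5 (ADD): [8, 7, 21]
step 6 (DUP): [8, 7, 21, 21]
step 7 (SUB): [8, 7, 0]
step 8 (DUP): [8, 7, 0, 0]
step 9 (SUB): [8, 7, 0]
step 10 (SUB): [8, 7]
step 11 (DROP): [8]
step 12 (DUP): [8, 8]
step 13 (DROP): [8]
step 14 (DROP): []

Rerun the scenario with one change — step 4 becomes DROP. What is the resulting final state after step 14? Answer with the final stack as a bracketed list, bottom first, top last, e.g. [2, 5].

(re-executing from step 4 with the substitution; state before step 4: [8, 7, -11])
step 4 (DROP): [8, 7]
step 5 (ADD): [15]
step 6 (DUP): [15, 15]
step 7 (SUB): [0]
step 8 (DUP): [0, 0]
step 9 (SUB): [0]
step 10 (SUB): [0]
step 11 (DROP): []
step 12 (DUP): []
step 13 (DROP): []
step 14 (DROP): []

[]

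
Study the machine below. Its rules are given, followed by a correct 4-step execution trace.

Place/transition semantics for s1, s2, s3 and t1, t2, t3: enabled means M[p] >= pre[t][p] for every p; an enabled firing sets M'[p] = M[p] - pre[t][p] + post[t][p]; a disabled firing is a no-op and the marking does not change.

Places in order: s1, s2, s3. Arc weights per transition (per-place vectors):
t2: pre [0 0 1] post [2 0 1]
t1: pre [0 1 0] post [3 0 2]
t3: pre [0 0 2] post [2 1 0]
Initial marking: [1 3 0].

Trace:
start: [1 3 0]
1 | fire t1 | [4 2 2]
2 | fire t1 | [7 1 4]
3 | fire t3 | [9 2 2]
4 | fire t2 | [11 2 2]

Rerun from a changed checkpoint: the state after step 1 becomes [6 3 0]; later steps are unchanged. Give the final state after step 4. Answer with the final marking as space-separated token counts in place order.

state after step 1 := [6 3 0]
2 | fire t1 | [9 2 2]
3 | fire t3 | [11 3 0]
4 | fire t2 | [11 3 0]

11 3 0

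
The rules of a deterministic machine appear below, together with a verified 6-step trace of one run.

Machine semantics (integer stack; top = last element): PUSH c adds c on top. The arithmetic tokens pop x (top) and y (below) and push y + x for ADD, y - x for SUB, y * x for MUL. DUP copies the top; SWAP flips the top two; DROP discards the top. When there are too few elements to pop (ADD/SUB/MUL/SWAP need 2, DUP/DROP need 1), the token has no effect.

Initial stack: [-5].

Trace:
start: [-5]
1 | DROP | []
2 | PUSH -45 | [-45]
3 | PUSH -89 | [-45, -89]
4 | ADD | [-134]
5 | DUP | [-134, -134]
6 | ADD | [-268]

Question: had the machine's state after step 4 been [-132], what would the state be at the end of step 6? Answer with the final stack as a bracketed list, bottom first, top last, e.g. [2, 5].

[-264]

state after step 4 := [-132]
5 | DUP | [-132, -132]
6 | ADD | [-264]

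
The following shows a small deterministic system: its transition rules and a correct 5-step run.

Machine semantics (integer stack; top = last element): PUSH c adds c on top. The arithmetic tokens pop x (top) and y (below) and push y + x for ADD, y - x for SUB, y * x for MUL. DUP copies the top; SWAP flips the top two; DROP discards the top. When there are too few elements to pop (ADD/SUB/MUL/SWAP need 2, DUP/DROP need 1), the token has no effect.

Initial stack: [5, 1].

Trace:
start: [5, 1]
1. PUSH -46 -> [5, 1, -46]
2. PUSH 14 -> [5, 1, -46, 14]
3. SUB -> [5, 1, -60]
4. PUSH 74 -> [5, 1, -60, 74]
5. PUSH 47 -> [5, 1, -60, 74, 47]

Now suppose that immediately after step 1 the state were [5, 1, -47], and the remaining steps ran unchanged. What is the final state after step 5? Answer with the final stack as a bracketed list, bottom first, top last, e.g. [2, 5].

[5, 1, -61, 74, 47]

state after step 1 := [5, 1, -47]
2. PUSH 14 -> [5, 1, -47, 14]
3. SUB -> [5, 1, -61]
4. PUSH 74 -> [5, 1, -61, 74]
5. PUSH 47 -> [5, 1, -61, 74, 47]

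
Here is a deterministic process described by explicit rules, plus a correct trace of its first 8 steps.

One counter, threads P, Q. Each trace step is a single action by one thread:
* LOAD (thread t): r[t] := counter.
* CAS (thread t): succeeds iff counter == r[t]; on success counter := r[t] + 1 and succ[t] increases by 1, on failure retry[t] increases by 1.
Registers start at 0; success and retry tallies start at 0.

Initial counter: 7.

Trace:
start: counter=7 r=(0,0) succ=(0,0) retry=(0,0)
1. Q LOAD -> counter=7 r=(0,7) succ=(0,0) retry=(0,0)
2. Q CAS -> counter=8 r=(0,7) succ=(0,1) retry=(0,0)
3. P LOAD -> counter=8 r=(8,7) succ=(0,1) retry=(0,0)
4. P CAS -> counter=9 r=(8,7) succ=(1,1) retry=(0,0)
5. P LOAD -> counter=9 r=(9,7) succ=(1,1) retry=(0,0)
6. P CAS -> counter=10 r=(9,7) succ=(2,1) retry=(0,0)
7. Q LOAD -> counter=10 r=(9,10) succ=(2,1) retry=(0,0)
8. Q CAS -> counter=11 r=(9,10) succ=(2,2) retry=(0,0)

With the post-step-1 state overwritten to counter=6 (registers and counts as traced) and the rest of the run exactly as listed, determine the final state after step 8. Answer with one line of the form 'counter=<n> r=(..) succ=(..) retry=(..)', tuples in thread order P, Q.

state after step 1 := counter=6 r=(0,7) succ=(0,0) retry=(0,0)
2. Q CAS -> counter=6 r=(0,7) succ=(0,0) retry=(0,1)
3. P LOAD -> counter=6 r=(6,7) succ=(0,0) retry=(0,1)
4. P CAS -> counter=7 r=(6,7) succ=(1,0) retry=(0,1)
5. P LOAD -> counter=7 r=(7,7) succ=(1,0) retry=(0,1)
6. P CAS -> counter=8 r=(7,7) succ=(2,0) retry=(0,1)
7. Q LOAD -> counter=8 r=(7,8) succ=(2,0) retry=(0,1)
8. Q CAS -> counter=9 r=(7,8) succ=(2,1) retry=(0,1)

counter=9 r=(7,8) succ=(2,1) retry=(0,1)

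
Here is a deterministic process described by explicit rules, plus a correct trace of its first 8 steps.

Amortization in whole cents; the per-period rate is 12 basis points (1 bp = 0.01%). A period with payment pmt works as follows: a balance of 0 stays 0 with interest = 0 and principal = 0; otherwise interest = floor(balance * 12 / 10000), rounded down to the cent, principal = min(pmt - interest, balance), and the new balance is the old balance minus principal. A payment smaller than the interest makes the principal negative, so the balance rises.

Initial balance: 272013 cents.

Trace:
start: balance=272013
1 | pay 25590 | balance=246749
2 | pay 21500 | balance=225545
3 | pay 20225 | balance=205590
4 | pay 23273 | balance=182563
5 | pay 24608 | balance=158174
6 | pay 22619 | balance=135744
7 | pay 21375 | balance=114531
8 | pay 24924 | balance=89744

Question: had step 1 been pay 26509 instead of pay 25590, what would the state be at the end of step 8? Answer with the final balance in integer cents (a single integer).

88816

(re-executing from step 1 with the substitution; state before step 1: balance=272013)
1 | pay 26509 | balance=245830
2 | pay 21500 | balance=224624
3 | pay 20225 | balance=204668
4 | pay 23273 | balance=181640
5 | pay 24608 | balance=157249
6 | pay 22619 | balance=134818
7 | pay 21375 | balance=113604
8 | pay 24924 | balance=88816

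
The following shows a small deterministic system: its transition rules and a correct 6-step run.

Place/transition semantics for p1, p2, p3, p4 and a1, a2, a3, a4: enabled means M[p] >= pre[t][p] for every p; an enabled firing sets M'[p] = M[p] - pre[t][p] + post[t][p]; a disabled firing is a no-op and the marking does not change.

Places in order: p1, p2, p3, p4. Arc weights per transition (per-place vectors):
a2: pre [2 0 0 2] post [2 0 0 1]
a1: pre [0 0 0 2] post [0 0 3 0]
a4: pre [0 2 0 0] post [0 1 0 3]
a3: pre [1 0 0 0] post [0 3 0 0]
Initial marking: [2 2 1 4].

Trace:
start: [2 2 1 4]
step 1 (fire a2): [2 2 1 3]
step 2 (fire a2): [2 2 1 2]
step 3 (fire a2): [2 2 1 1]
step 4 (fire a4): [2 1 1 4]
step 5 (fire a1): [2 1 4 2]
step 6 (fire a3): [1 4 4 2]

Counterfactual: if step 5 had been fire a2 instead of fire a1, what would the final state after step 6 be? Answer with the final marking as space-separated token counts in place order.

1 4 1 3

(re-executing from step 5 with the substitution; state before step 5: [2 1 1 4])
step 5 (fire a2): [2 1 1 3]
step 6 (fire a3): [1 4 1 3]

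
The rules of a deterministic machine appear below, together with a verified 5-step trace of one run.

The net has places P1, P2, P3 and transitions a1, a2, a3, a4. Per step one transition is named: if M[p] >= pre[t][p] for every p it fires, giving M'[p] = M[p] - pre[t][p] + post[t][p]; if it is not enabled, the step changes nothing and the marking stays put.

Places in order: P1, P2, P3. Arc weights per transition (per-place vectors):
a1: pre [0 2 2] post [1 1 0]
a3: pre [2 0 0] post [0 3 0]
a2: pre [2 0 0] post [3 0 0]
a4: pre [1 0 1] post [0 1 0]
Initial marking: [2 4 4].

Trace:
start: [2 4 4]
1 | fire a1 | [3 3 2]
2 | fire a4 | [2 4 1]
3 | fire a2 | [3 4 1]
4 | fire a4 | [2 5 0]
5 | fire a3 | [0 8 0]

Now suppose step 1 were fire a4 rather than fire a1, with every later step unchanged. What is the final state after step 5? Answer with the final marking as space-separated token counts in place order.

(re-executing from step 1 with the substitution; state before step 1: [2 4 4])
1 | fire a4 | [1 5 3]
2 | fire a4 | [0 6 2]
3 | fire a2 | [0 6 2]
4 | fire a4 | [0 6 2]
5 | fire a3 | [0 6 2]

0 6 2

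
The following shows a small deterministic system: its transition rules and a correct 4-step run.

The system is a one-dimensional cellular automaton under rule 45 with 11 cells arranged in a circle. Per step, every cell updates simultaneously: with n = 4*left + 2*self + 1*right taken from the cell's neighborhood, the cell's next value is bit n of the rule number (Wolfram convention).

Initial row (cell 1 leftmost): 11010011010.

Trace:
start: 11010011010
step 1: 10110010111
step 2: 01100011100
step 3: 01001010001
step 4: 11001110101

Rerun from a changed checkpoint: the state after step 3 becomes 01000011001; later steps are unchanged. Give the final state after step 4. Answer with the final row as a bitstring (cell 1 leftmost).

state after step 3 := 01000011001
step 4: 11011010001

11011010001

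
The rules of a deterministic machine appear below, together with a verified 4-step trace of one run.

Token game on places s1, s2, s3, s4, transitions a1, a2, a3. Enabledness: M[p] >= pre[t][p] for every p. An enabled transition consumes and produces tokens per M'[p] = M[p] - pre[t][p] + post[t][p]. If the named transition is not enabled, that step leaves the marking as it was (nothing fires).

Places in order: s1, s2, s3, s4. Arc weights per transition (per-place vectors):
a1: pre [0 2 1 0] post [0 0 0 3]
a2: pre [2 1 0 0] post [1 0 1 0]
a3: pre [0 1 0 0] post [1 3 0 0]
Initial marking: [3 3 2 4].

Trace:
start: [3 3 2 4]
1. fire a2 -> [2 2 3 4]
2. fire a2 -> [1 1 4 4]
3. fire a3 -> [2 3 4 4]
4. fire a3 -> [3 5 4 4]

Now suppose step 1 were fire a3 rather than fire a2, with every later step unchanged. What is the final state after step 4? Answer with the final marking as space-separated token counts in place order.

(re-executing from step 1 with the substitution; state before step 1: [3 3 2 4])
1. fire a3 -> [4 5 2 4]
2. fire a2 -> [3 4 3 4]
3. fire a3 -> [4 6 3 4]
4. fire a3 -> [5 8 3 4]

5 8 3 4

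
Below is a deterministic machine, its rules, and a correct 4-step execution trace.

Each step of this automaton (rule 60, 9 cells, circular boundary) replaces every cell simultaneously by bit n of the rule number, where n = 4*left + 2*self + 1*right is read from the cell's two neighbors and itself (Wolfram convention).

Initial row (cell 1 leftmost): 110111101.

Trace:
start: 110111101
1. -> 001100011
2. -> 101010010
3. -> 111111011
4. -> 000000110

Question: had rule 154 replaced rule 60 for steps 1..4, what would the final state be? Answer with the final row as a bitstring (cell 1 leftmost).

111011101

(re-executing steps 1..4 under rule 154; state before step 1: 110111101)
1. -> 100111001
2. -> 011110111
3. -> 011100110
4. -> 111011101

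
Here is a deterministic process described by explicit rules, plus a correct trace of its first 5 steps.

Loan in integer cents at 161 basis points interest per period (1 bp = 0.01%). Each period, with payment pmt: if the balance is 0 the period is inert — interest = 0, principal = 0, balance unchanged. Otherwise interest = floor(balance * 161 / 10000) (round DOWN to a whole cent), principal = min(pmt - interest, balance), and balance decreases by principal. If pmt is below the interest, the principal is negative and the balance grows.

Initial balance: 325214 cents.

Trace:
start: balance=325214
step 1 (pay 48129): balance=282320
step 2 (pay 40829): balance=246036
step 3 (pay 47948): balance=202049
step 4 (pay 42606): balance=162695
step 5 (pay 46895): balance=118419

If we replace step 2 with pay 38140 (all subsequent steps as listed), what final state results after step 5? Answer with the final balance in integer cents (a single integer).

121240

(re-executing from step 2 with the substitution; state before step 2: balance=282320)
step 2 (pay 38140): balance=248725
step 3 (pay 47948): balance=204781
step 4 (pay 42606): balance=165471
step 5 (pay 46895): balance=121240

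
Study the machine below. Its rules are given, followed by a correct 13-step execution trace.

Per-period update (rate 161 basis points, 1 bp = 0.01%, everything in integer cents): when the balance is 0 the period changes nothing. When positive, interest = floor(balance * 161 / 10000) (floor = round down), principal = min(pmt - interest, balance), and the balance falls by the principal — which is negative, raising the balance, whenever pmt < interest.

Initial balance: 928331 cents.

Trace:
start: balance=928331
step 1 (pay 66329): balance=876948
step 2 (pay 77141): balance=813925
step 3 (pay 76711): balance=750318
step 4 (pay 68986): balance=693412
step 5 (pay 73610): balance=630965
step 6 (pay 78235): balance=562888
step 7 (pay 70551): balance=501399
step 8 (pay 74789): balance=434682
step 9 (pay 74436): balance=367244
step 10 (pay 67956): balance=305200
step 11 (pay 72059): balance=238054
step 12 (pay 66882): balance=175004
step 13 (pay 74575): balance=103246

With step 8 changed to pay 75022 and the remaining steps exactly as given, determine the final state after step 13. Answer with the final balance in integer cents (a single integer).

102993

(re-executing from step 8 with the substitution; state before step 8: balance=501399)
step 8 (pay 75022): balance=434449
step 9 (pay 74436): balance=367007
step 10 (pay 67956): balance=304959
step 11 (pay 72059): balance=237809
step 12 (pay 66882): balance=174755
step 13 (pay 74575): balance=102993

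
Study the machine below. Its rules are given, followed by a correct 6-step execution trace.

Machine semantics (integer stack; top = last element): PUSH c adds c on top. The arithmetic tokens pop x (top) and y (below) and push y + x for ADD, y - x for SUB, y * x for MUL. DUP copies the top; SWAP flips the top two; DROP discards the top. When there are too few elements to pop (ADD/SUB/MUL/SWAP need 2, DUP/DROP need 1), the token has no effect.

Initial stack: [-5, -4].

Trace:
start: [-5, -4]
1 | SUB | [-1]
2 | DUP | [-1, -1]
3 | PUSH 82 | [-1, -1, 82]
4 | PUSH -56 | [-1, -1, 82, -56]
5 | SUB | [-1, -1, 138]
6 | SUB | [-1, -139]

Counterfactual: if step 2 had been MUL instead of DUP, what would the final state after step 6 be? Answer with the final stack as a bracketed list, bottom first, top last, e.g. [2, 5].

(re-executing from step 2 with the substitution; state before step 2: [-1])
2 | MUL | [-1]
3 | PUSH 82 | [-1, 82]
4 | PUSH -56 | [-1, 82, -56]
5 | SUB | [-1, 138]
6 | SUB | [-139]

[-139]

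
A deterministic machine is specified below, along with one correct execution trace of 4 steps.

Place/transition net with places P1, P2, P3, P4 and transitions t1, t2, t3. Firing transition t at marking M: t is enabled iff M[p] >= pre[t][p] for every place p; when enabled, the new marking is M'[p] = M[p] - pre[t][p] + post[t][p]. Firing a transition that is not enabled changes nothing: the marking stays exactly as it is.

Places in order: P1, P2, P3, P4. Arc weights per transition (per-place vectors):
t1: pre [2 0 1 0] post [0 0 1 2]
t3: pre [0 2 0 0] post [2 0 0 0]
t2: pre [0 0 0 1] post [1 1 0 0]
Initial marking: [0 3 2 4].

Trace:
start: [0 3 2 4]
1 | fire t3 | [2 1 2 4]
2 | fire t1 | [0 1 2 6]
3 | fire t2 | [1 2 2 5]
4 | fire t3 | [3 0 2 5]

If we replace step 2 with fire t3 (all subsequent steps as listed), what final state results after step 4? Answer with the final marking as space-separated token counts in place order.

5 0 2 3

(re-executing from step 2 with the substitution; state before step 2: [2 1 2 4])
2 | fire t3 | [2 1 2 4]
3 | fire t2 | [3 2 2 3]
4 | fire t3 | [5 0 2 3]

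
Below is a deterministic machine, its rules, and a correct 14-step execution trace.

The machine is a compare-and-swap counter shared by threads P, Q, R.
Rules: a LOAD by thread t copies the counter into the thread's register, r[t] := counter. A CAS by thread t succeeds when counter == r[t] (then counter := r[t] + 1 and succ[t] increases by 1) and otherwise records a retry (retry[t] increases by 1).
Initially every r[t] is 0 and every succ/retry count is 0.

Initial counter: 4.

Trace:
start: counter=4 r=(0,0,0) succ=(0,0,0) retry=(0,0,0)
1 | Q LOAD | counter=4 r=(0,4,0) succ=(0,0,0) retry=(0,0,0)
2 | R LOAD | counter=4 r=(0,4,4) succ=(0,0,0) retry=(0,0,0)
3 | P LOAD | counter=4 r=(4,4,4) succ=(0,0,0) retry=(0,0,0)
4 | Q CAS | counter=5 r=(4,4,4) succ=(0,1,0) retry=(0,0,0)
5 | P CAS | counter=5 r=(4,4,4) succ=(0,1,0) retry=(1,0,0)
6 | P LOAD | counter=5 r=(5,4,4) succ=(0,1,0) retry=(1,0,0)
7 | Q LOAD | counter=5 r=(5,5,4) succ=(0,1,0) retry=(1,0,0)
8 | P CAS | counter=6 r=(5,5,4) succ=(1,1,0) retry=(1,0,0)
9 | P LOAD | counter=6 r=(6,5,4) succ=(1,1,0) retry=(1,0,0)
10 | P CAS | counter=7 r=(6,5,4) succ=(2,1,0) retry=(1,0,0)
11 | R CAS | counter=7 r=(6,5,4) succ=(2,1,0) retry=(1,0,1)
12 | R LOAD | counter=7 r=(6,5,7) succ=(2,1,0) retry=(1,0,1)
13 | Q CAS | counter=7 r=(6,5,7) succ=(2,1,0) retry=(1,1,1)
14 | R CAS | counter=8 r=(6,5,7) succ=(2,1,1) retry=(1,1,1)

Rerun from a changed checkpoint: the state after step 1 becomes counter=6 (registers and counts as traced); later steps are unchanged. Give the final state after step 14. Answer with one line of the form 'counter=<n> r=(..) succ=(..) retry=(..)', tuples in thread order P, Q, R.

state after step 1 := counter=6 r=(0,4,0) succ=(0,0,0) retry=(0,0,0)
2 | R LOAD | counter=6 r=(0,4,6) succ=(0,0,0) retry=(0,0,0)
3 | P LOAD | counter=6 r=(6,4,6) succ=(0,0,0) retry=(0,0,0)
4 | Q CAS | counter=6 r=(6,4,6) succ=(0,0,0) retry=(0,1,0)
5 | P CAS | counter=7 r=(6,4,6) succ=(1,0,0) retry=(0,1,0)
6 | P LOAD | counter=7 r=(7,4,6) succ=(1,0,0) retry=(0,1,0)
7 | Q LOAD | counter=7 r=(7,7,6) succ=(1,0,0) retry=(0,1,0)
8 | P CAS | counter=8 r=(7,7,6) succ=(2,0,0) retry=(0,1,0)
9 | P LOAD | counter=8 r=(8,7,6) succ=(2,0,0) retry=(0,1,0)
10 | P CAS | counter=9 r=(8,7,6) succ=(3,0,0) retry=(0,1,0)
11 | R CAS | counter=9 r=(8,7,6) succ=(3,0,0) retry=(0,1,1)
12 | R LOAD | counter=9 r=(8,7,9) succ=(3,0,0) retry=(0,1,1)
13 | Q CAS | counter=9 r=(8,7,9) succ=(3,0,0) retry=(0,2,1)
14 | R CAS | counter=10 r=(8,7,9) succ=(3,0,1) retry=(0,2,1)

counter=10 r=(8,7,9) succ=(3,0,1) retry=(0,2,1)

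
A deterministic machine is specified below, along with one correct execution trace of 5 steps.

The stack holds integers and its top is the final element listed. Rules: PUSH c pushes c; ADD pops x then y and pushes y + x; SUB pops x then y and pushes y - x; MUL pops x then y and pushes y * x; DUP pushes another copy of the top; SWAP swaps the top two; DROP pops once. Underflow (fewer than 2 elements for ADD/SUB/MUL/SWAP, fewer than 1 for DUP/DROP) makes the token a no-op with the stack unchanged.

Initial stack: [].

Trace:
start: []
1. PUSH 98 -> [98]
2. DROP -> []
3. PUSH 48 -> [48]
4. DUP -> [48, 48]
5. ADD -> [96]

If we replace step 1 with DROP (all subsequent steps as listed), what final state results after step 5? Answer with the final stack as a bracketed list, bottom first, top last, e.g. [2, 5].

(re-executing from step 1 with the substitution; state before step 1: [])
1. DROP -> []
2. DROP -> []
3. PUSH 48 -> [48]
4. DUP -> [48, 48]
5. ADD -> [96]

[96]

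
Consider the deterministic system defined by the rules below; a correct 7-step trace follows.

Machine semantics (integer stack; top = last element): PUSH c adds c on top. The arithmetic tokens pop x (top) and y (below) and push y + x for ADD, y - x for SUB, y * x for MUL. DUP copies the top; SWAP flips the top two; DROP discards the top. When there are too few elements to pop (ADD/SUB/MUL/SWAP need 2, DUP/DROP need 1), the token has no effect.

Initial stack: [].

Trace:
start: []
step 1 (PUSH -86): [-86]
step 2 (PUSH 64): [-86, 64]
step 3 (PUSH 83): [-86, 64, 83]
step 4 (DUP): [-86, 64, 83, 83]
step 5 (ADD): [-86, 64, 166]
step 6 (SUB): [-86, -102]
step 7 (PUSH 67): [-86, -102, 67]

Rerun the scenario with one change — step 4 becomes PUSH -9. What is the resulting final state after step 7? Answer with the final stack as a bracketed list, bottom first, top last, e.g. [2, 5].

(re-executing from step 4 with the substitution; state before step 4: [-86, 64, 83])
step 4 (PUSH -9): [-86, 64, 83, -9]
step 5 (ADD): [-86, 64, 74]
step 6 (SUB): [-86, -10]
step 7 (PUSH 67): [-86, -10, 67]

[-86, -10, 67]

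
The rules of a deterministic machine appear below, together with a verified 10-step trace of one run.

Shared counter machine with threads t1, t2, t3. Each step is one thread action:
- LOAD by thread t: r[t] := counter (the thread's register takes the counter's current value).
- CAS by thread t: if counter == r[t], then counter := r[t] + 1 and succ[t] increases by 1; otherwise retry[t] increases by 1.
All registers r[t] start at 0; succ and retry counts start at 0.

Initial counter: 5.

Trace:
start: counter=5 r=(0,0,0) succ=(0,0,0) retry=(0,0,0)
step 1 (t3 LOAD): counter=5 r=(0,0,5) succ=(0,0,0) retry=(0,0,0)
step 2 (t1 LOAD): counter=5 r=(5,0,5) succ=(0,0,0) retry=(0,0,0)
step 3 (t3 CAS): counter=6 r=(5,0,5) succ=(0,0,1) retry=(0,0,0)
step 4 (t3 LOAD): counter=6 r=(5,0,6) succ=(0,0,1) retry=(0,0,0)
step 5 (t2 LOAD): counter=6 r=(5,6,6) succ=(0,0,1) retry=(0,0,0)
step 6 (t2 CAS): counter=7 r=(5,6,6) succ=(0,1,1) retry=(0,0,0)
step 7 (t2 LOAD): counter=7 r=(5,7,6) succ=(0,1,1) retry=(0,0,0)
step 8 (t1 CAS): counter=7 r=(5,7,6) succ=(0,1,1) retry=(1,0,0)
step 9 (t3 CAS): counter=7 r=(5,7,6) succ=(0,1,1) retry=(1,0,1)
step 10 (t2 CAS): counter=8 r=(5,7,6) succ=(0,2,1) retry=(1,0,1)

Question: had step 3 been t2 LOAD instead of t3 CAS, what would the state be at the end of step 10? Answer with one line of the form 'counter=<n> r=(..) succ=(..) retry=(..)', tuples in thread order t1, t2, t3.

(re-executing from step 3 with the substitution; state before step 3: counter=5 r=(5,0,5) succ=(0,0,0) retry=(0,0,0))
step 3 (t2 LOAD): counter=5 r=(5,5,5) succ=(0,0,0) retry=(0,0,0)
step 4 (t3 LOAD): counter=5 r=(5,5,5) succ=(0,0,0) retry=(0,0,0)
step 5 (t2 LOAD): counter=5 r=(5,5,5) succ=(0,0,0) retry=(0,0,0)
step 6 (t2 CAS): counter=6 r=(5,5,5) succ=(0,1,0) retry=(0,0,0)
step 7 (t2 LOAD): counter=6 r=(5,6,5) succ=(0,1,0) retry=(0,0,0)
step 8 (t1 CAS): counter=6 r=(5,6,5) succ=(0,1,0) retry=(1,0,0)
step 9 (t3 CAS): counter=6 r=(5,6,5) succ=(0,1,0) retry=(1,0,1)
step 10 (t2 CAS): counter=7 r=(5,6,5) succ=(0,2,0) retry=(1,0,1)

counter=7 r=(5,6,5) succ=(0,2,0) retry=(1,0,1)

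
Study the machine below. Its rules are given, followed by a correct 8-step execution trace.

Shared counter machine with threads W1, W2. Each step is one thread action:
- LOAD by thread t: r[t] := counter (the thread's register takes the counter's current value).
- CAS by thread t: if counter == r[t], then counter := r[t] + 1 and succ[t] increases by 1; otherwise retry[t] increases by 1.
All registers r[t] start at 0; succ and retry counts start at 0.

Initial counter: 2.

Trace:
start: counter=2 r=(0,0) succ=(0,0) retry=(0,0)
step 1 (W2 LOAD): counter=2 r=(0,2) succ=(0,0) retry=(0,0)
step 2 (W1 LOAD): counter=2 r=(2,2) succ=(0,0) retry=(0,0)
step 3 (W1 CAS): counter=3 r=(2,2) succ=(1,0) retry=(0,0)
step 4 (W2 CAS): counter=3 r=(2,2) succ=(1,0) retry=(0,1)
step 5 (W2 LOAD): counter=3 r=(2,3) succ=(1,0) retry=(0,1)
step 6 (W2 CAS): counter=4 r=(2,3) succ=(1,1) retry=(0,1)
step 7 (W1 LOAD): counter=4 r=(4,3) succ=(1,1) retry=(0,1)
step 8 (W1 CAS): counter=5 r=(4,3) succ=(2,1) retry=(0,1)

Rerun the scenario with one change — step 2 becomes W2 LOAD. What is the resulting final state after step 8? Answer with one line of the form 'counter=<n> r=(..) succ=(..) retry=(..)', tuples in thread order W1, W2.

(re-executing from step 2 with the substitution; state before step 2: counter=2 r=(0,2) succ=(0,0) retry=(0,0))
step 2 (W2 LOAD): counter=2 r=(0,2) succ=(0,0) retry=(0,0)
step 3 (W1 CAS): counter=2 r=(0,2) succ=(0,0) retry=(1,0)
step 4 (W2 CAS): counter=3 r=(0,2) succ=(0,1) retry=(1,0)
step 5 (W2 LOAD): counter=3 r=(0,3) succ=(0,1) retry=(1,0)
step 6 (W2 CAS): counter=4 r=(0,3) succ=(0,2) retry=(1,0)
step 7 (W1 LOAD): counter=4 r=(4,3) succ=(0,2) retry=(1,0)
step 8 (W1 CAS): counter=5 r=(4,3) succ=(1,2) retry=(1,0)

counter=5 r=(4,3) succ=(1,2) retry=(1,0)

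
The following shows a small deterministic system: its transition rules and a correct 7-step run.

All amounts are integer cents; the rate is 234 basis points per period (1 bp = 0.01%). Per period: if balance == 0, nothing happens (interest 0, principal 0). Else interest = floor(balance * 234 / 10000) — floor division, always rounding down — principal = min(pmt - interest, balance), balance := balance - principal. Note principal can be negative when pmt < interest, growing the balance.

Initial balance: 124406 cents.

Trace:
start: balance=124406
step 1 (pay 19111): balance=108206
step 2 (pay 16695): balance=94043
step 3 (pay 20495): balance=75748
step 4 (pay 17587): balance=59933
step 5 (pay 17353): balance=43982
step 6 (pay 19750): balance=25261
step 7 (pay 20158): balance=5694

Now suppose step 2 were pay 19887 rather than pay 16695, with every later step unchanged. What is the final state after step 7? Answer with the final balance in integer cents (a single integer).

2111

(re-executing from step 2 with the substitution; state before step 2: balance=108206)
step 2 (pay 19887): balance=90851
step 3 (pay 20495): balance=72481
step 4 (pay 17587): balance=56590
step 5 (pay 17353): balance=40561
step 6 (pay 19750): balance=21760
step 7 (pay 20158): balance=2111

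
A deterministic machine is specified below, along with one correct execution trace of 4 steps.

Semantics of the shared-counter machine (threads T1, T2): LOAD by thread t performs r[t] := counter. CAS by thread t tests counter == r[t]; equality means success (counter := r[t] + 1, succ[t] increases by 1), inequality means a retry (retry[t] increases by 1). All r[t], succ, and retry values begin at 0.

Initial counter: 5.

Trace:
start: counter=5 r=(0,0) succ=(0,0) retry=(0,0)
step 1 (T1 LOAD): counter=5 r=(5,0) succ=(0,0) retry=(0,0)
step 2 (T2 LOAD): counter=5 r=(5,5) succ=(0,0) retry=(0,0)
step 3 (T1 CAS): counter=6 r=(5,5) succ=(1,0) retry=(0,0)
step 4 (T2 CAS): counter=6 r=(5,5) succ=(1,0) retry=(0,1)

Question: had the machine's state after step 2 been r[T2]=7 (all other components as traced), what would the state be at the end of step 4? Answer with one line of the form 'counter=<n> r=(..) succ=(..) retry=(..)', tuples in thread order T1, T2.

counter=6 r=(5,7) succ=(1,0) retry=(0,1)

state after step 2 := counter=5 r=(5,7) succ=(0,0) retry=(0,0)
step 3 (T1 CAS): counter=6 r=(5,7) succ=(1,0) retry=(0,0)
step 4 (T2 CAS): counter=6 r=(5,7) succ=(1,0) retry=(0,1)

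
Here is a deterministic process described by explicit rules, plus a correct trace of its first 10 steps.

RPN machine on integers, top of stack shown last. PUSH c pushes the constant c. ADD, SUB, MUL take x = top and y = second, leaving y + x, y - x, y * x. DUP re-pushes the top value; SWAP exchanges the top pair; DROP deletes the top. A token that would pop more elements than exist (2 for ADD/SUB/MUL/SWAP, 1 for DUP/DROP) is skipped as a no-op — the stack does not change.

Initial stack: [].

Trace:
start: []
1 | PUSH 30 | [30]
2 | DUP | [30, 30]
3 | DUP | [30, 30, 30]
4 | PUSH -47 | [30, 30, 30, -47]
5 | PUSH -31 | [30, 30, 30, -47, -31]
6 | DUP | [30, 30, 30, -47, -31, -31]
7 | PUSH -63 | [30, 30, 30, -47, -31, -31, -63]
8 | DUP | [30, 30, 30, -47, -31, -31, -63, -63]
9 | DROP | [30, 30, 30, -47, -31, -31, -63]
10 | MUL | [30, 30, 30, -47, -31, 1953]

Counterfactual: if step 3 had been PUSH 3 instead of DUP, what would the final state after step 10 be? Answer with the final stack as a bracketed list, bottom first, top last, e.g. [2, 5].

[30, 30, 3, -47, -31, 1953]

(re-executing from step 3 with the substitution; state before step 3: [30, 30])
3 | PUSH 3 | [30, 30, 3]
4 | PUSH -47 | [30, 30, 3, -47]
5 | PUSH -31 | [30, 30, 3, -47, -31]
6 | DUP | [30, 30, 3, -47, -31, -31]
7 | PUSH -63 | [30, 30, 3, -47, -31, -31, -63]
8 | DUP | [30, 30, 3, -47, -31, -31, -63, -63]
9 | DROP | [30, 30, 3, -47, -31, -31, -63]
10 | MUL | [30, 30, 3, -47, -31, 1953]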